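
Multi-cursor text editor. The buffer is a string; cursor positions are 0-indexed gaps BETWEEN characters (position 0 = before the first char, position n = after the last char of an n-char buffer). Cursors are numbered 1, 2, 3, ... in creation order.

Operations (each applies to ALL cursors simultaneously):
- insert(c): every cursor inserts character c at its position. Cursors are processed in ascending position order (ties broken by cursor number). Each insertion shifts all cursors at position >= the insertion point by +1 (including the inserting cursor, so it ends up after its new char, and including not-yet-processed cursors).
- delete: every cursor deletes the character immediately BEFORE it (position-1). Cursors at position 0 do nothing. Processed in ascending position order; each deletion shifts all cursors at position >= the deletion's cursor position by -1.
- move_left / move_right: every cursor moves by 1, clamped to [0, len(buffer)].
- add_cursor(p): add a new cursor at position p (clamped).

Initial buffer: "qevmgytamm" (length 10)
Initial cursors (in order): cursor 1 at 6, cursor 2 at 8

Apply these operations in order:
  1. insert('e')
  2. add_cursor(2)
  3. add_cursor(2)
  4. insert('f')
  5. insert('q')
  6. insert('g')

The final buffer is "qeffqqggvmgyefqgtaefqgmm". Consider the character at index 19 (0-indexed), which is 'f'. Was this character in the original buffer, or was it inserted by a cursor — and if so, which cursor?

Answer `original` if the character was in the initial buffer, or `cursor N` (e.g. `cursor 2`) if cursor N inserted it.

After op 1 (insert('e')): buffer="qevmgyetaemm" (len 12), cursors c1@7 c2@10, authorship ......1..2..
After op 2 (add_cursor(2)): buffer="qevmgyetaemm" (len 12), cursors c3@2 c1@7 c2@10, authorship ......1..2..
After op 3 (add_cursor(2)): buffer="qevmgyetaemm" (len 12), cursors c3@2 c4@2 c1@7 c2@10, authorship ......1..2..
After op 4 (insert('f')): buffer="qeffvmgyeftaefmm" (len 16), cursors c3@4 c4@4 c1@10 c2@14, authorship ..34....11..22..
After op 5 (insert('q')): buffer="qeffqqvmgyefqtaefqmm" (len 20), cursors c3@6 c4@6 c1@13 c2@18, authorship ..3434....111..222..
After op 6 (insert('g')): buffer="qeffqqggvmgyefqgtaefqgmm" (len 24), cursors c3@8 c4@8 c1@16 c2@22, authorship ..343434....1111..2222..
Authorship (.=original, N=cursor N): . . 3 4 3 4 3 4 . . . . 1 1 1 1 . . 2 2 2 2 . .
Index 19: author = 2

Answer: cursor 2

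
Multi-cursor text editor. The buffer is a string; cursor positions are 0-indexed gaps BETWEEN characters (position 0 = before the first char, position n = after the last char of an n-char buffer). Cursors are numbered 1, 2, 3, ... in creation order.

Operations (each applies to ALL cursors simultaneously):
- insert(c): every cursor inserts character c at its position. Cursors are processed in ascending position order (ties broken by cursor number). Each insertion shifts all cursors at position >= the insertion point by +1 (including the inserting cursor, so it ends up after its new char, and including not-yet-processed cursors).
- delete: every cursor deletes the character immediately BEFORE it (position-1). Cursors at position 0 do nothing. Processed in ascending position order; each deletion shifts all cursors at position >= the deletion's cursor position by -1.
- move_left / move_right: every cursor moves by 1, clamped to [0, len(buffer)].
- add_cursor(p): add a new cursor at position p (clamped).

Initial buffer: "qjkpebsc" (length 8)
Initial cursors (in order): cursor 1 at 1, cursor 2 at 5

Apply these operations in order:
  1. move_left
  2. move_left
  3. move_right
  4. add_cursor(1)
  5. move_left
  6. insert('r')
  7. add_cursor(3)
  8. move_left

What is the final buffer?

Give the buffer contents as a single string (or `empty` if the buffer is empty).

Answer: rrqjkrpebsc

Derivation:
After op 1 (move_left): buffer="qjkpebsc" (len 8), cursors c1@0 c2@4, authorship ........
After op 2 (move_left): buffer="qjkpebsc" (len 8), cursors c1@0 c2@3, authorship ........
After op 3 (move_right): buffer="qjkpebsc" (len 8), cursors c1@1 c2@4, authorship ........
After op 4 (add_cursor(1)): buffer="qjkpebsc" (len 8), cursors c1@1 c3@1 c2@4, authorship ........
After op 5 (move_left): buffer="qjkpebsc" (len 8), cursors c1@0 c3@0 c2@3, authorship ........
After op 6 (insert('r')): buffer="rrqjkrpebsc" (len 11), cursors c1@2 c3@2 c2@6, authorship 13...2.....
After op 7 (add_cursor(3)): buffer="rrqjkrpebsc" (len 11), cursors c1@2 c3@2 c4@3 c2@6, authorship 13...2.....
After op 8 (move_left): buffer="rrqjkrpebsc" (len 11), cursors c1@1 c3@1 c4@2 c2@5, authorship 13...2.....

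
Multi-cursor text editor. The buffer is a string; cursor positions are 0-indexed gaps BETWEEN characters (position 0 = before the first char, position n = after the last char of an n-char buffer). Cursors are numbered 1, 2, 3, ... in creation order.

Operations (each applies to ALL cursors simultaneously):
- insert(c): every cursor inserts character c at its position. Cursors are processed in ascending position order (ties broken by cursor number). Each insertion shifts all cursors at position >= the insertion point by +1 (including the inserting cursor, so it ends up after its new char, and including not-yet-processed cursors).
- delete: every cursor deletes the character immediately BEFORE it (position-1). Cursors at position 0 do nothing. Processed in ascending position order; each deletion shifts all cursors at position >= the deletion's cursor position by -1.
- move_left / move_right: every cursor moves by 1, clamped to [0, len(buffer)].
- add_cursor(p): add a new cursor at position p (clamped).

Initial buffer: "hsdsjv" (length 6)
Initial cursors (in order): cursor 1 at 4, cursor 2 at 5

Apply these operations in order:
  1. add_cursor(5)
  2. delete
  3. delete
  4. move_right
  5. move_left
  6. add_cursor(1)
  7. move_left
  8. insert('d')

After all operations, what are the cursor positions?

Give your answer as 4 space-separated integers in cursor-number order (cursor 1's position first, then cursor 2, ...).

Answer: 4 4 4 4

Derivation:
After op 1 (add_cursor(5)): buffer="hsdsjv" (len 6), cursors c1@4 c2@5 c3@5, authorship ......
After op 2 (delete): buffer="hsv" (len 3), cursors c1@2 c2@2 c3@2, authorship ...
After op 3 (delete): buffer="v" (len 1), cursors c1@0 c2@0 c3@0, authorship .
After op 4 (move_right): buffer="v" (len 1), cursors c1@1 c2@1 c3@1, authorship .
After op 5 (move_left): buffer="v" (len 1), cursors c1@0 c2@0 c3@0, authorship .
After op 6 (add_cursor(1)): buffer="v" (len 1), cursors c1@0 c2@0 c3@0 c4@1, authorship .
After op 7 (move_left): buffer="v" (len 1), cursors c1@0 c2@0 c3@0 c4@0, authorship .
After op 8 (insert('d')): buffer="ddddv" (len 5), cursors c1@4 c2@4 c3@4 c4@4, authorship 1234.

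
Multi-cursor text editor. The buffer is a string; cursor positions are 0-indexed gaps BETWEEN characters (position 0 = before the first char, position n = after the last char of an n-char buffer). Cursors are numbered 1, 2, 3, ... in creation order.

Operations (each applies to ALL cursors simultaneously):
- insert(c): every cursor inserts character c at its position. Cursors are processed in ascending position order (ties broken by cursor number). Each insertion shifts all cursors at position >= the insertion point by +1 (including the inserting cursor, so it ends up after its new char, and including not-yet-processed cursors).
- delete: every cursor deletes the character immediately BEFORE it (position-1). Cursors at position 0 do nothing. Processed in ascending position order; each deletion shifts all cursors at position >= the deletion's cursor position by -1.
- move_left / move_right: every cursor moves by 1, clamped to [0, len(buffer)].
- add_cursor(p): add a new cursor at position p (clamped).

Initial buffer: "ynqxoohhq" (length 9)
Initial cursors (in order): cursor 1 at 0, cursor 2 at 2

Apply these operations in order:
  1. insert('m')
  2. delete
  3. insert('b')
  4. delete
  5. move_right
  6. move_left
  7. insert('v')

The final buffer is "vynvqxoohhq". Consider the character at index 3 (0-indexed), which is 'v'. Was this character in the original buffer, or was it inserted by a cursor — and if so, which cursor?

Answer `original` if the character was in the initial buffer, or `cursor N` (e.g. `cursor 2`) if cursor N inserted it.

Answer: cursor 2

Derivation:
After op 1 (insert('m')): buffer="mynmqxoohhq" (len 11), cursors c1@1 c2@4, authorship 1..2.......
After op 2 (delete): buffer="ynqxoohhq" (len 9), cursors c1@0 c2@2, authorship .........
After op 3 (insert('b')): buffer="bynbqxoohhq" (len 11), cursors c1@1 c2@4, authorship 1..2.......
After op 4 (delete): buffer="ynqxoohhq" (len 9), cursors c1@0 c2@2, authorship .........
After op 5 (move_right): buffer="ynqxoohhq" (len 9), cursors c1@1 c2@3, authorship .........
After op 6 (move_left): buffer="ynqxoohhq" (len 9), cursors c1@0 c2@2, authorship .........
After op 7 (insert('v')): buffer="vynvqxoohhq" (len 11), cursors c1@1 c2@4, authorship 1..2.......
Authorship (.=original, N=cursor N): 1 . . 2 . . . . . . .
Index 3: author = 2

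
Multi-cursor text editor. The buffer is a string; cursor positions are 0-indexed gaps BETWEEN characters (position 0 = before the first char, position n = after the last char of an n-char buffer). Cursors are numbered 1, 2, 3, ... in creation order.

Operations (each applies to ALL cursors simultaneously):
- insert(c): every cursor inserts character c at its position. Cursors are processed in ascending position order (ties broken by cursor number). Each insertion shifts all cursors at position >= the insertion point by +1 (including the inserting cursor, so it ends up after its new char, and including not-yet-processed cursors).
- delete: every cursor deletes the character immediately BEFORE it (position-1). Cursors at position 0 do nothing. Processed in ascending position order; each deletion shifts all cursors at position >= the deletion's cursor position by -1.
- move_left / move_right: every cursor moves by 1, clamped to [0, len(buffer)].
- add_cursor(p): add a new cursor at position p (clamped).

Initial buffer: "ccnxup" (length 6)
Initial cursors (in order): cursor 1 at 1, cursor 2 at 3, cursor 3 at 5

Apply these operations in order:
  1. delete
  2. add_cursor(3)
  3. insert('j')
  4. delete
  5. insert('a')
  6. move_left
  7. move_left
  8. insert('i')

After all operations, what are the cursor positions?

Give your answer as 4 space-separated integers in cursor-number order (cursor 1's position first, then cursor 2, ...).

Answer: 1 3 6 9

Derivation:
After op 1 (delete): buffer="cxp" (len 3), cursors c1@0 c2@1 c3@2, authorship ...
After op 2 (add_cursor(3)): buffer="cxp" (len 3), cursors c1@0 c2@1 c3@2 c4@3, authorship ...
After op 3 (insert('j')): buffer="jcjxjpj" (len 7), cursors c1@1 c2@3 c3@5 c4@7, authorship 1.2.3.4
After op 4 (delete): buffer="cxp" (len 3), cursors c1@0 c2@1 c3@2 c4@3, authorship ...
After op 5 (insert('a')): buffer="acaxapa" (len 7), cursors c1@1 c2@3 c3@5 c4@7, authorship 1.2.3.4
After op 6 (move_left): buffer="acaxapa" (len 7), cursors c1@0 c2@2 c3@4 c4@6, authorship 1.2.3.4
After op 7 (move_left): buffer="acaxapa" (len 7), cursors c1@0 c2@1 c3@3 c4@5, authorship 1.2.3.4
After op 8 (insert('i')): buffer="iaicaixaipa" (len 11), cursors c1@1 c2@3 c3@6 c4@9, authorship 112.23.34.4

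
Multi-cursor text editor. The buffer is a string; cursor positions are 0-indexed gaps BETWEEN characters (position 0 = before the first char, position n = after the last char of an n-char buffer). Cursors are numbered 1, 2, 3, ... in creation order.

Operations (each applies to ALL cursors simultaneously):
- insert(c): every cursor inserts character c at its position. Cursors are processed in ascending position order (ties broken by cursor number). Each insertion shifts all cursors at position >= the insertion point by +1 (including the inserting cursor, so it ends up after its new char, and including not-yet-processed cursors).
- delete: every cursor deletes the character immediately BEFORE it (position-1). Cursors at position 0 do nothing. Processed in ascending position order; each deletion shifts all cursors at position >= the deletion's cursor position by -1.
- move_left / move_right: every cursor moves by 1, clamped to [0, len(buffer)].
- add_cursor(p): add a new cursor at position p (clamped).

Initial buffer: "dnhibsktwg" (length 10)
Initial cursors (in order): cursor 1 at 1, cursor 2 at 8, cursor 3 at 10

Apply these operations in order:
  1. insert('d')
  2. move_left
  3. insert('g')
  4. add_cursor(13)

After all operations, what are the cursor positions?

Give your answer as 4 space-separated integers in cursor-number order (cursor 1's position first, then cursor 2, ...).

Answer: 2 11 15 13

Derivation:
After op 1 (insert('d')): buffer="ddnhibsktdwgd" (len 13), cursors c1@2 c2@10 c3@13, authorship .1.......2..3
After op 2 (move_left): buffer="ddnhibsktdwgd" (len 13), cursors c1@1 c2@9 c3@12, authorship .1.......2..3
After op 3 (insert('g')): buffer="dgdnhibsktgdwggd" (len 16), cursors c1@2 c2@11 c3@15, authorship .11.......22..33
After op 4 (add_cursor(13)): buffer="dgdnhibsktgdwggd" (len 16), cursors c1@2 c2@11 c4@13 c3@15, authorship .11.......22..33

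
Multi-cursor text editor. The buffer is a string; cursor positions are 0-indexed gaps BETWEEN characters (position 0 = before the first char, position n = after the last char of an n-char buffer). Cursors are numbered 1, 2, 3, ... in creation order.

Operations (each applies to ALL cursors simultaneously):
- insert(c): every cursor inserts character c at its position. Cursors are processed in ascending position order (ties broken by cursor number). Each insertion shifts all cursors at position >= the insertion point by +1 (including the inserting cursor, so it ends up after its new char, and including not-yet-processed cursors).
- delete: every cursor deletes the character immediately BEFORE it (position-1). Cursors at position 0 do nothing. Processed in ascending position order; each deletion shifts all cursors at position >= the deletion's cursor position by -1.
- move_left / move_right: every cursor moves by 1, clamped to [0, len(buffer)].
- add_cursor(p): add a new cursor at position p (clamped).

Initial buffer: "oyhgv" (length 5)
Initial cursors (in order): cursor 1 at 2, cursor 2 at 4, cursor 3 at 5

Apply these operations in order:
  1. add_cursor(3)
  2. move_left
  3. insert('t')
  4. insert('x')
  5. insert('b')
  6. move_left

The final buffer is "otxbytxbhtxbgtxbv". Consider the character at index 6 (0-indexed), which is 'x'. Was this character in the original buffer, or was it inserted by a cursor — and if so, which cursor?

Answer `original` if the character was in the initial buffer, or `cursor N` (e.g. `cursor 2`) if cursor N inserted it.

After op 1 (add_cursor(3)): buffer="oyhgv" (len 5), cursors c1@2 c4@3 c2@4 c3@5, authorship .....
After op 2 (move_left): buffer="oyhgv" (len 5), cursors c1@1 c4@2 c2@3 c3@4, authorship .....
After op 3 (insert('t')): buffer="otythtgtv" (len 9), cursors c1@2 c4@4 c2@6 c3@8, authorship .1.4.2.3.
After op 4 (insert('x')): buffer="otxytxhtxgtxv" (len 13), cursors c1@3 c4@6 c2@9 c3@12, authorship .11.44.22.33.
After op 5 (insert('b')): buffer="otxbytxbhtxbgtxbv" (len 17), cursors c1@4 c4@8 c2@12 c3@16, authorship .111.444.222.333.
After op 6 (move_left): buffer="otxbytxbhtxbgtxbv" (len 17), cursors c1@3 c4@7 c2@11 c3@15, authorship .111.444.222.333.
Authorship (.=original, N=cursor N): . 1 1 1 . 4 4 4 . 2 2 2 . 3 3 3 .
Index 6: author = 4

Answer: cursor 4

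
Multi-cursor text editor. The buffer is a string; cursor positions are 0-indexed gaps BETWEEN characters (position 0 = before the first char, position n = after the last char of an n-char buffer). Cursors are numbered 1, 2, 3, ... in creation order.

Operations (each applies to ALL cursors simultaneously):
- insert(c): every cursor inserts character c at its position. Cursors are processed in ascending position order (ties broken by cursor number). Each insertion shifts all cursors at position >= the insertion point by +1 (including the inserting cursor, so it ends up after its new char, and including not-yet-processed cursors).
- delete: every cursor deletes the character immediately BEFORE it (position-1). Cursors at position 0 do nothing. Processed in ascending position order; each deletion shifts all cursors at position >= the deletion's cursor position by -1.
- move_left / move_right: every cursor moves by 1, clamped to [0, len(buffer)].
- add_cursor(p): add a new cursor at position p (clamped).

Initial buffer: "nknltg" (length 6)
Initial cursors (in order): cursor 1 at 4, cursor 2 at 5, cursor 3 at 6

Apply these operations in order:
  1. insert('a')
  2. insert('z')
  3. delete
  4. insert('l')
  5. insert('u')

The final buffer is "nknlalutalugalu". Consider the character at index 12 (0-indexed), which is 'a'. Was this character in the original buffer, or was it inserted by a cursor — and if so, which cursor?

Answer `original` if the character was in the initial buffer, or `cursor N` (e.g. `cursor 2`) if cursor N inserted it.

After op 1 (insert('a')): buffer="nknlataga" (len 9), cursors c1@5 c2@7 c3@9, authorship ....1.2.3
After op 2 (insert('z')): buffer="nknlaztazgaz" (len 12), cursors c1@6 c2@9 c3@12, authorship ....11.22.33
After op 3 (delete): buffer="nknlataga" (len 9), cursors c1@5 c2@7 c3@9, authorship ....1.2.3
After op 4 (insert('l')): buffer="nknlaltalgal" (len 12), cursors c1@6 c2@9 c3@12, authorship ....11.22.33
After op 5 (insert('u')): buffer="nknlalutalugalu" (len 15), cursors c1@7 c2@11 c3@15, authorship ....111.222.333
Authorship (.=original, N=cursor N): . . . . 1 1 1 . 2 2 2 . 3 3 3
Index 12: author = 3

Answer: cursor 3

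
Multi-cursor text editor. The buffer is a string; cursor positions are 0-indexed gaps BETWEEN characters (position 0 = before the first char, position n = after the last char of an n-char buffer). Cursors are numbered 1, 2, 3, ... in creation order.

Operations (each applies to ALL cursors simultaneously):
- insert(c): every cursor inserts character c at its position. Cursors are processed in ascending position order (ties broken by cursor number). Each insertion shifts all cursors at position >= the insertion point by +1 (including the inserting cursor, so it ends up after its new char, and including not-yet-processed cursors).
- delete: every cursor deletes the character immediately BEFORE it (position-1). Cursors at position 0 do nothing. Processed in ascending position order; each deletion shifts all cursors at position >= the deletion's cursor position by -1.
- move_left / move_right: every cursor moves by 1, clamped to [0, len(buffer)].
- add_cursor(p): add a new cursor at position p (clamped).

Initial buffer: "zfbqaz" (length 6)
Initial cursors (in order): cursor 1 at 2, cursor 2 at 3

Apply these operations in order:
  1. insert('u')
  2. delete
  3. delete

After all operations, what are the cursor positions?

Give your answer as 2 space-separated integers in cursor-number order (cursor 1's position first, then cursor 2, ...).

After op 1 (insert('u')): buffer="zfubuqaz" (len 8), cursors c1@3 c2@5, authorship ..1.2...
After op 2 (delete): buffer="zfbqaz" (len 6), cursors c1@2 c2@3, authorship ......
After op 3 (delete): buffer="zqaz" (len 4), cursors c1@1 c2@1, authorship ....

Answer: 1 1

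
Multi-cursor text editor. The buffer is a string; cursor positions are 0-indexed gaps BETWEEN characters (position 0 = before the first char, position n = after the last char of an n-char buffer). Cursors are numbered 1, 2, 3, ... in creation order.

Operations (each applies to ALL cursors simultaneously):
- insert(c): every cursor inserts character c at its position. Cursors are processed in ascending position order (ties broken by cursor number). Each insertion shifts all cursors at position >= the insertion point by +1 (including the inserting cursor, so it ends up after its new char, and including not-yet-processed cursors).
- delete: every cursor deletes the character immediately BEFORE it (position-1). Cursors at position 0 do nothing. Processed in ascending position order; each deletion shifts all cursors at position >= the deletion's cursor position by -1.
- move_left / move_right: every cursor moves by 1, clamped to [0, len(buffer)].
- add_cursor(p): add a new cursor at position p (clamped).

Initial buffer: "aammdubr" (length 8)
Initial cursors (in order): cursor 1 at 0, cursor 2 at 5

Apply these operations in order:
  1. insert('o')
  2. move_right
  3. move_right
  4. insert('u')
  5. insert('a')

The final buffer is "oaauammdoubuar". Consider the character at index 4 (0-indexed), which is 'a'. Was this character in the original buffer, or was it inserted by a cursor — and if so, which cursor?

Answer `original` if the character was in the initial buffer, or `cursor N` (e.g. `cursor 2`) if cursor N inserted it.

Answer: cursor 1

Derivation:
After op 1 (insert('o')): buffer="oaammdoubr" (len 10), cursors c1@1 c2@7, authorship 1.....2...
After op 2 (move_right): buffer="oaammdoubr" (len 10), cursors c1@2 c2@8, authorship 1.....2...
After op 3 (move_right): buffer="oaammdoubr" (len 10), cursors c1@3 c2@9, authorship 1.....2...
After op 4 (insert('u')): buffer="oaaummdoubur" (len 12), cursors c1@4 c2@11, authorship 1..1...2..2.
After op 5 (insert('a')): buffer="oaauammdoubuar" (len 14), cursors c1@5 c2@13, authorship 1..11...2..22.
Authorship (.=original, N=cursor N): 1 . . 1 1 . . . 2 . . 2 2 .
Index 4: author = 1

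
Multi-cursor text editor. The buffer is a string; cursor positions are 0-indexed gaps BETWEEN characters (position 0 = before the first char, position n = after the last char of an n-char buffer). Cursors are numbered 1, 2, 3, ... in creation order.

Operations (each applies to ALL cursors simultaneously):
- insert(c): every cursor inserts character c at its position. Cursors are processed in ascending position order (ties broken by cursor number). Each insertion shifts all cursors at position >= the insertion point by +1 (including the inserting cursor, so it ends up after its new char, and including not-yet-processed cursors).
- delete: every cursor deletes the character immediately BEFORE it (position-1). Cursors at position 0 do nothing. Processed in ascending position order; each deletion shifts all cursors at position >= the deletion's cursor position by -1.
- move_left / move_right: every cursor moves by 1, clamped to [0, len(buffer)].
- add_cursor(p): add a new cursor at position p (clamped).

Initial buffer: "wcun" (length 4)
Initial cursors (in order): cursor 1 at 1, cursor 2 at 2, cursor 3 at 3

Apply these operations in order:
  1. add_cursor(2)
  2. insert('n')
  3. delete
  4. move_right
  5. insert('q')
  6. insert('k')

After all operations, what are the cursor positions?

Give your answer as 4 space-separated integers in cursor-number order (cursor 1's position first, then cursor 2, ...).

After op 1 (add_cursor(2)): buffer="wcun" (len 4), cursors c1@1 c2@2 c4@2 c3@3, authorship ....
After op 2 (insert('n')): buffer="wncnnunn" (len 8), cursors c1@2 c2@5 c4@5 c3@7, authorship .1.24.3.
After op 3 (delete): buffer="wcun" (len 4), cursors c1@1 c2@2 c4@2 c3@3, authorship ....
After op 4 (move_right): buffer="wcun" (len 4), cursors c1@2 c2@3 c4@3 c3@4, authorship ....
After op 5 (insert('q')): buffer="wcquqqnq" (len 8), cursors c1@3 c2@6 c4@6 c3@8, authorship ..1.24.3
After op 6 (insert('k')): buffer="wcqkuqqkknqk" (len 12), cursors c1@4 c2@9 c4@9 c3@12, authorship ..11.2424.33

Answer: 4 9 12 9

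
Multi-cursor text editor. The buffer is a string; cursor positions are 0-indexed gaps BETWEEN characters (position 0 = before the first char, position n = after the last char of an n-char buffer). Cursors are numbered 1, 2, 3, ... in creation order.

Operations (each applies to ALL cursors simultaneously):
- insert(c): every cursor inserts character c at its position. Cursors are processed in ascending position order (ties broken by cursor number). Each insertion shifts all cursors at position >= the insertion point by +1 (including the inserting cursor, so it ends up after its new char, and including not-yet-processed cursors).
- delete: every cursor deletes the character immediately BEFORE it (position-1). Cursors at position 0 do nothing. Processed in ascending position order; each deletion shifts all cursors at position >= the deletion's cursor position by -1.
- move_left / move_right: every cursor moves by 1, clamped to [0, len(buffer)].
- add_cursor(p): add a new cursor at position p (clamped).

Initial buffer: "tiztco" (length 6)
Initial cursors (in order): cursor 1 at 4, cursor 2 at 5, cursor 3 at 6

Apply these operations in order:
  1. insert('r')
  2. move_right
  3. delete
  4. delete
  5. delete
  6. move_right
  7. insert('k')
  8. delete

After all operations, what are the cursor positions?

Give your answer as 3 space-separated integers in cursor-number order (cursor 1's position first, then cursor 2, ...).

After op 1 (insert('r')): buffer="tiztrcror" (len 9), cursors c1@5 c2@7 c3@9, authorship ....1.2.3
After op 2 (move_right): buffer="tiztrcror" (len 9), cursors c1@6 c2@8 c3@9, authorship ....1.2.3
After op 3 (delete): buffer="tiztrr" (len 6), cursors c1@5 c2@6 c3@6, authorship ....12
After op 4 (delete): buffer="tiz" (len 3), cursors c1@3 c2@3 c3@3, authorship ...
After op 5 (delete): buffer="" (len 0), cursors c1@0 c2@0 c3@0, authorship 
After op 6 (move_right): buffer="" (len 0), cursors c1@0 c2@0 c3@0, authorship 
After op 7 (insert('k')): buffer="kkk" (len 3), cursors c1@3 c2@3 c3@3, authorship 123
After op 8 (delete): buffer="" (len 0), cursors c1@0 c2@0 c3@0, authorship 

Answer: 0 0 0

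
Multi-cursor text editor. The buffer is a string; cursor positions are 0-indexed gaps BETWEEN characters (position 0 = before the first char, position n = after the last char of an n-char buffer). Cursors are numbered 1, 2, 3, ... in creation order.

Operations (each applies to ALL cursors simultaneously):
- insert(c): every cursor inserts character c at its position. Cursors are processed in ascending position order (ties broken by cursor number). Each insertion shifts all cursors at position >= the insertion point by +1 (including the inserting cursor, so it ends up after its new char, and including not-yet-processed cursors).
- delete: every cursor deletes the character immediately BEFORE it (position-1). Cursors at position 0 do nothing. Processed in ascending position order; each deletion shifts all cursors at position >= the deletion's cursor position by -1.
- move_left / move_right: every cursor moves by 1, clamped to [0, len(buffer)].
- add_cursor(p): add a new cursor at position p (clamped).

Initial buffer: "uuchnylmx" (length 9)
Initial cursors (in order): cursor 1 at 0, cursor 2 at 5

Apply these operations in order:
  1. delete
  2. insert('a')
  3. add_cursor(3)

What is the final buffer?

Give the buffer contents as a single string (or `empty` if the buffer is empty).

After op 1 (delete): buffer="uuchylmx" (len 8), cursors c1@0 c2@4, authorship ........
After op 2 (insert('a')): buffer="auuchaylmx" (len 10), cursors c1@1 c2@6, authorship 1....2....
After op 3 (add_cursor(3)): buffer="auuchaylmx" (len 10), cursors c1@1 c3@3 c2@6, authorship 1....2....

Answer: auuchaylmx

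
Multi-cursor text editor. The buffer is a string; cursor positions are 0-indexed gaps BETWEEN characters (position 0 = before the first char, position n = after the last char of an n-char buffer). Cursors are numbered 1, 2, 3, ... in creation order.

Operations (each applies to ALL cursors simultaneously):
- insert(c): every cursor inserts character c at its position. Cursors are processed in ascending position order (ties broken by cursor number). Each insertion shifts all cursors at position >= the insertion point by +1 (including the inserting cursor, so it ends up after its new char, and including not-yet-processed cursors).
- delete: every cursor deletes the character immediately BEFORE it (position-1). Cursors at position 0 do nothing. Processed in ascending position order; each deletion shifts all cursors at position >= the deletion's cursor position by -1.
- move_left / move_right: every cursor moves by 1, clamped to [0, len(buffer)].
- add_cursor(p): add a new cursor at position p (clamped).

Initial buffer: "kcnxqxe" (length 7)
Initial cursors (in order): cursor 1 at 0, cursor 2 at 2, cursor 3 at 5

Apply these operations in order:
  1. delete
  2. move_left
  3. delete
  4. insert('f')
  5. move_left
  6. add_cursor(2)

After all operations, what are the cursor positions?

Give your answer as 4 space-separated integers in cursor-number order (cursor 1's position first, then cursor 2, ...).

Answer: 1 1 3 2

Derivation:
After op 1 (delete): buffer="knxxe" (len 5), cursors c1@0 c2@1 c3@3, authorship .....
After op 2 (move_left): buffer="knxxe" (len 5), cursors c1@0 c2@0 c3@2, authorship .....
After op 3 (delete): buffer="kxxe" (len 4), cursors c1@0 c2@0 c3@1, authorship ....
After op 4 (insert('f')): buffer="ffkfxxe" (len 7), cursors c1@2 c2@2 c3@4, authorship 12.3...
After op 5 (move_left): buffer="ffkfxxe" (len 7), cursors c1@1 c2@1 c3@3, authorship 12.3...
After op 6 (add_cursor(2)): buffer="ffkfxxe" (len 7), cursors c1@1 c2@1 c4@2 c3@3, authorship 12.3...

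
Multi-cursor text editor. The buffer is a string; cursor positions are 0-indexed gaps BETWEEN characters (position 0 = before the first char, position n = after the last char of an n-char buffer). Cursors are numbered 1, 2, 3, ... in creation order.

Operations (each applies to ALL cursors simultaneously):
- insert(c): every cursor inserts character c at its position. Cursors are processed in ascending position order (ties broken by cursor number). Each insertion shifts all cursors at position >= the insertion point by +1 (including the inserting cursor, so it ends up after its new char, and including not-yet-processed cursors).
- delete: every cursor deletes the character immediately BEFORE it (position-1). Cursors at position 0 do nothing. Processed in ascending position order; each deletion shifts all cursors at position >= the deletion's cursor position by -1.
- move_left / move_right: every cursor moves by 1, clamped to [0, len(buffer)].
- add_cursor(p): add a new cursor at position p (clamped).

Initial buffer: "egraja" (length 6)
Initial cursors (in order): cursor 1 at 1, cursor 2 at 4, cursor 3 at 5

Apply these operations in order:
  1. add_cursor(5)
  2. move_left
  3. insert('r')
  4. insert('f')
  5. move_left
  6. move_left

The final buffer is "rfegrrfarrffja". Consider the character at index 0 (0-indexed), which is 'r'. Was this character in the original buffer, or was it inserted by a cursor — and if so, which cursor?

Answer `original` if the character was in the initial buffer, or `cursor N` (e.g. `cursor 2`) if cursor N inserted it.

After op 1 (add_cursor(5)): buffer="egraja" (len 6), cursors c1@1 c2@4 c3@5 c4@5, authorship ......
After op 2 (move_left): buffer="egraja" (len 6), cursors c1@0 c2@3 c3@4 c4@4, authorship ......
After op 3 (insert('r')): buffer="regrrarrja" (len 10), cursors c1@1 c2@5 c3@8 c4@8, authorship 1...2.34..
After op 4 (insert('f')): buffer="rfegrrfarrffja" (len 14), cursors c1@2 c2@7 c3@12 c4@12, authorship 11...22.3434..
After op 5 (move_left): buffer="rfegrrfarrffja" (len 14), cursors c1@1 c2@6 c3@11 c4@11, authorship 11...22.3434..
After op 6 (move_left): buffer="rfegrrfarrffja" (len 14), cursors c1@0 c2@5 c3@10 c4@10, authorship 11...22.3434..
Authorship (.=original, N=cursor N): 1 1 . . . 2 2 . 3 4 3 4 . .
Index 0: author = 1

Answer: cursor 1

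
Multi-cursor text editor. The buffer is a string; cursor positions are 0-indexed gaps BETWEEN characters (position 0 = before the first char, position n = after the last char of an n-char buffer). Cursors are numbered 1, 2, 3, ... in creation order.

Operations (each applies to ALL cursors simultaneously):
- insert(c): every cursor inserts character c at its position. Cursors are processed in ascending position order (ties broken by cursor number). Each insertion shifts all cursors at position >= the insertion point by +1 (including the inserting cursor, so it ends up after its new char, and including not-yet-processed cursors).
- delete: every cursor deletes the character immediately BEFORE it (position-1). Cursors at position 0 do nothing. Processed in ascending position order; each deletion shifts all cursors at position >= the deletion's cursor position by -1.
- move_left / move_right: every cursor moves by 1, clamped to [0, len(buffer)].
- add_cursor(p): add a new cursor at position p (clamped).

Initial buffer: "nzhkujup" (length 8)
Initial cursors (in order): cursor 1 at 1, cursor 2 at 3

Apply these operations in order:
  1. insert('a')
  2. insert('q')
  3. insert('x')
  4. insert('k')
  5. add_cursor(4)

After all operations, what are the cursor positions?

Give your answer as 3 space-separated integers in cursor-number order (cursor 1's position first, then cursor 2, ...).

Answer: 5 11 4

Derivation:
After op 1 (insert('a')): buffer="nazhakujup" (len 10), cursors c1@2 c2@5, authorship .1..2.....
After op 2 (insert('q')): buffer="naqzhaqkujup" (len 12), cursors c1@3 c2@7, authorship .11..22.....
After op 3 (insert('x')): buffer="naqxzhaqxkujup" (len 14), cursors c1@4 c2@9, authorship .111..222.....
After op 4 (insert('k')): buffer="naqxkzhaqxkkujup" (len 16), cursors c1@5 c2@11, authorship .1111..2222.....
After op 5 (add_cursor(4)): buffer="naqxkzhaqxkkujup" (len 16), cursors c3@4 c1@5 c2@11, authorship .1111..2222.....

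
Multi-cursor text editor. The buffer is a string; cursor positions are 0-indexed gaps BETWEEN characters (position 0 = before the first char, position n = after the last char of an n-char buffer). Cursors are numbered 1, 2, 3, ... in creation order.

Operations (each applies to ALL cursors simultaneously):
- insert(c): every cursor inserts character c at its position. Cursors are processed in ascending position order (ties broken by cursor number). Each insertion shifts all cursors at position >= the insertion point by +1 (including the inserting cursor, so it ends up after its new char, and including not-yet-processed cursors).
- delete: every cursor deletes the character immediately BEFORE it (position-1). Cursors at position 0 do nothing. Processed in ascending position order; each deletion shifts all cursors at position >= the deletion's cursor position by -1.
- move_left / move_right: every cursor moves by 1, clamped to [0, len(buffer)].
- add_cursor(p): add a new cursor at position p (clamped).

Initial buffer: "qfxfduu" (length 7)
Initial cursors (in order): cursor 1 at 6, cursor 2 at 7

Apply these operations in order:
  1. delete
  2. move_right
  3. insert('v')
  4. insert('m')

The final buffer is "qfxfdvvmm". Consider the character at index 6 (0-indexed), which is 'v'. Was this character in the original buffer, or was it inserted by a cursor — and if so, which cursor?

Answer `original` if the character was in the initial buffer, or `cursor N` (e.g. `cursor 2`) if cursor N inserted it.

After op 1 (delete): buffer="qfxfd" (len 5), cursors c1@5 c2@5, authorship .....
After op 2 (move_right): buffer="qfxfd" (len 5), cursors c1@5 c2@5, authorship .....
After op 3 (insert('v')): buffer="qfxfdvv" (len 7), cursors c1@7 c2@7, authorship .....12
After op 4 (insert('m')): buffer="qfxfdvvmm" (len 9), cursors c1@9 c2@9, authorship .....1212
Authorship (.=original, N=cursor N): . . . . . 1 2 1 2
Index 6: author = 2

Answer: cursor 2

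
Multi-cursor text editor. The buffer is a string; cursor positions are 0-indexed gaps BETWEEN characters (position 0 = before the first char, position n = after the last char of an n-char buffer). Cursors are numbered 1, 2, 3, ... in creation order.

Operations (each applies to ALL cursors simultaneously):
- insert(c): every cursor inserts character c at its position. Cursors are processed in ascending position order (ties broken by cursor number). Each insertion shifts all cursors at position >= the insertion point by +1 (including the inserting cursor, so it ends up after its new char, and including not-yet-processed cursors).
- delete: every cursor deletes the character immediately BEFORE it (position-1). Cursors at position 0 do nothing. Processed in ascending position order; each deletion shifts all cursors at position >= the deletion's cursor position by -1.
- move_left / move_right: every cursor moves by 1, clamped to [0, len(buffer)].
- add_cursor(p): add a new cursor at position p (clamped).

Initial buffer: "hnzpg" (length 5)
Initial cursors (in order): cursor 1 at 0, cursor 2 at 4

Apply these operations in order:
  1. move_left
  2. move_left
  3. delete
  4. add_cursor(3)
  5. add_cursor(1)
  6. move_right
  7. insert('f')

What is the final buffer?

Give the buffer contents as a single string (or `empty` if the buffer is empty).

Answer: hfzffpgf

Derivation:
After op 1 (move_left): buffer="hnzpg" (len 5), cursors c1@0 c2@3, authorship .....
After op 2 (move_left): buffer="hnzpg" (len 5), cursors c1@0 c2@2, authorship .....
After op 3 (delete): buffer="hzpg" (len 4), cursors c1@0 c2@1, authorship ....
After op 4 (add_cursor(3)): buffer="hzpg" (len 4), cursors c1@0 c2@1 c3@3, authorship ....
After op 5 (add_cursor(1)): buffer="hzpg" (len 4), cursors c1@0 c2@1 c4@1 c3@3, authorship ....
After op 6 (move_right): buffer="hzpg" (len 4), cursors c1@1 c2@2 c4@2 c3@4, authorship ....
After op 7 (insert('f')): buffer="hfzffpgf" (len 8), cursors c1@2 c2@5 c4@5 c3@8, authorship .1.24..3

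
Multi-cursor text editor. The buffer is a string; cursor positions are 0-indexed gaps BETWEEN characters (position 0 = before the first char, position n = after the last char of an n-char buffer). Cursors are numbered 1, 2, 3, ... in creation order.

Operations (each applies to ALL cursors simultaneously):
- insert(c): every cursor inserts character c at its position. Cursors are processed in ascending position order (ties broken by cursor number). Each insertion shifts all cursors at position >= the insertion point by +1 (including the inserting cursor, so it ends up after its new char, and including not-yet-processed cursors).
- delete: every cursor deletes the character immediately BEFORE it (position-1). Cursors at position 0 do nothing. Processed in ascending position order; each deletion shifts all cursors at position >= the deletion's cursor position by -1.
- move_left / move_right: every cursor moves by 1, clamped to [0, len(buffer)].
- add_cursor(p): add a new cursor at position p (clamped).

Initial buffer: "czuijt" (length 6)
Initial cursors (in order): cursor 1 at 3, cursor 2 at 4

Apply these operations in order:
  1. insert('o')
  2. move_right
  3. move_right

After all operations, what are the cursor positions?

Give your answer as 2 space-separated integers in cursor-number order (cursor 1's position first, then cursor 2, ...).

Answer: 6 8

Derivation:
After op 1 (insert('o')): buffer="czuoiojt" (len 8), cursors c1@4 c2@6, authorship ...1.2..
After op 2 (move_right): buffer="czuoiojt" (len 8), cursors c1@5 c2@7, authorship ...1.2..
After op 3 (move_right): buffer="czuoiojt" (len 8), cursors c1@6 c2@8, authorship ...1.2..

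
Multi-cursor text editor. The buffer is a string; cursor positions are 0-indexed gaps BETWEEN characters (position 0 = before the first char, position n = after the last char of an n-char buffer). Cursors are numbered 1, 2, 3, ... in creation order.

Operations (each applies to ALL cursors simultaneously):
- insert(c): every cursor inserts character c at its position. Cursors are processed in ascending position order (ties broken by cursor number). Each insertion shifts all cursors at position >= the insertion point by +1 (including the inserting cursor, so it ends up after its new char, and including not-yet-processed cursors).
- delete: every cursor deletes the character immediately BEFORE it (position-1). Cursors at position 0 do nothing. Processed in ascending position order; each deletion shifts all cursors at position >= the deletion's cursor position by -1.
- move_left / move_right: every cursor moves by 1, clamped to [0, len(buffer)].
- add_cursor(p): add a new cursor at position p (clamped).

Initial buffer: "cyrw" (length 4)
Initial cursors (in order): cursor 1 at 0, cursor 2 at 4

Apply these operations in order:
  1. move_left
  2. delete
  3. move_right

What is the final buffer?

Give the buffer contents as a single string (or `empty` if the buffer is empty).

Answer: cyw

Derivation:
After op 1 (move_left): buffer="cyrw" (len 4), cursors c1@0 c2@3, authorship ....
After op 2 (delete): buffer="cyw" (len 3), cursors c1@0 c2@2, authorship ...
After op 3 (move_right): buffer="cyw" (len 3), cursors c1@1 c2@3, authorship ...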